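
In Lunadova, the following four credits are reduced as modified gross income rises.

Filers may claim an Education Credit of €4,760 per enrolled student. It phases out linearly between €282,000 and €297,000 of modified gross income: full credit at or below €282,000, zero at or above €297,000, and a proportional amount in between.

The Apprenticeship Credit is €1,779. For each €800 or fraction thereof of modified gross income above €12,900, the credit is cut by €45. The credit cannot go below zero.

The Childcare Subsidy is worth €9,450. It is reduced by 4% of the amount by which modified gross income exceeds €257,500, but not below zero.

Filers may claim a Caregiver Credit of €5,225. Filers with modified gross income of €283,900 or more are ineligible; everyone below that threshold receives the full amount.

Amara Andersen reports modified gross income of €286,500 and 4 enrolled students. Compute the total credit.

€21,618

Education Credit: base = 4 × €4,760 = €19,040. €286,500 is €4,500 into a €15,000 phase-out range, leaving 10,500/15,000 of the credit: €19,040 × 10,500/15,000 = €13,328.
Apprenticeship Credit: income exceeds €12,900 by €273,600 → 342 increments × €45 = €15,390 ≥ base, so the credit is €0.
Childcare Subsidy: 4% of the €29,000 excess over €257,500 is €1,160; credit = €9,450 − €1,160 = €8,290.
Caregiver Credit: €286,500 meets or exceeds the €283,900 cutoff, so the credit is €0.
Total: €13,328 + €0 + €8,290 + €0 = €21,618.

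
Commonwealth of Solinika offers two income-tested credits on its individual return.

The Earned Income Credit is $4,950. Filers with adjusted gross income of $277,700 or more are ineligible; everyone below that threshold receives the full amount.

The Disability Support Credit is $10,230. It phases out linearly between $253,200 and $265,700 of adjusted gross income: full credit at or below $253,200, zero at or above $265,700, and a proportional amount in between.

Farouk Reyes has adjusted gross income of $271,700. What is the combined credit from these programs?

$4,950

Earned Income Credit: $271,700 is below the $277,700 cutoff, so the full $4,950 applies.
Disability Support Credit: $271,700 is at or above $265,700, so the credit is $0.
Total: $4,950 + $0 = $4,950.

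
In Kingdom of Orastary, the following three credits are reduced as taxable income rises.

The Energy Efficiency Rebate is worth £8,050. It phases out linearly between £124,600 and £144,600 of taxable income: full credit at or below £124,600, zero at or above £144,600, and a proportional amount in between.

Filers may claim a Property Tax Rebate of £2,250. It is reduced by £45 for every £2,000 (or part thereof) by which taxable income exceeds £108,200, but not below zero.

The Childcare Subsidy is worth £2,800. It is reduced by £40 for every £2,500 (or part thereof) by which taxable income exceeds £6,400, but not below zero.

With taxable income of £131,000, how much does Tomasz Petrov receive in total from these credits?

Energy Efficiency Rebate: £131,000 is £6,400 into a £20,000 phase-out range, leaving 13,600/20,000 of the credit: £8,050 × 13,600/20,000 = £5,474.
Property Tax Rebate: income exceeds £108,200 by £22,800, which is 12 full-or-partial £2,000 increments; reduction = 12 × £45 = £540, leaving £1,710.
Childcare Subsidy: income exceeds £6,400 by £124,600, which is 50 full-or-partial £2,500 increments; reduction = 50 × £40 = £2,000, leaving £800.
Total: £5,474 + £1,710 + £800 = £7,984.

£7,984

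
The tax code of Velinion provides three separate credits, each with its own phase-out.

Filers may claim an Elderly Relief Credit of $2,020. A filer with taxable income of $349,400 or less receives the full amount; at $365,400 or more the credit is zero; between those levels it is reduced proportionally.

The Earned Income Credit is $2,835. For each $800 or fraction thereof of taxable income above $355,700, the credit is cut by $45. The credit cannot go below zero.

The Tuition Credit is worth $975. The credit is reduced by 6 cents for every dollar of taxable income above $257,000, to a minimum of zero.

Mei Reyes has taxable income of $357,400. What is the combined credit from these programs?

Elderly Relief Credit: $357,400 is $8,000 into a $16,000 phase-out range, leaving 8,000/16,000 of the credit: $2,020 × 8,000/16,000 = $1,010.
Earned Income Credit: income exceeds $355,700 by $1,700, which is 3 full-or-partial $800 increments; reduction = 3 × $45 = $135, leaving $2,700.
Tuition Credit: 6% of the $100,400 excess over $257,000 is $6,024 ≥ base, so the credit is $0.
Total: $1,010 + $2,700 + $0 = $3,710.

$3,710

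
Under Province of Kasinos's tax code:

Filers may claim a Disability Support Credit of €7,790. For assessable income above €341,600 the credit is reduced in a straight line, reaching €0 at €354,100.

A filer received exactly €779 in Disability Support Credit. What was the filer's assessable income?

€779 is 779/7,790 of the full €7,790, so 7,011/7,790 of the €12,500 range has been used: income = €341,600 + €12,500 × 7,011/7,790 = €352,850.

€352,850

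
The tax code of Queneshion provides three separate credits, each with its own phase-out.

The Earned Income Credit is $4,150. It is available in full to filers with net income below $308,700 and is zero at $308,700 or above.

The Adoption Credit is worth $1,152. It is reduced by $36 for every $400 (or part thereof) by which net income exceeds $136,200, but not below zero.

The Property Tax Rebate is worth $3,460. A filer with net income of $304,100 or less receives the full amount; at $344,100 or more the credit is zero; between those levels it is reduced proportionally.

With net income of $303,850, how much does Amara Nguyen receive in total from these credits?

$7,610

Earned Income Credit: $303,850 is below the $308,700 cutoff, so the full $4,150 applies.
Adoption Credit: income exceeds $136,200 by $167,650 → 420 increments × $36 = $15,120 ≥ base, so the credit is $0.
Property Tax Rebate: $303,850 is at or below the $304,100 threshold, so the full $3,460 applies.
Total: $4,150 + $0 + $3,460 = $7,610.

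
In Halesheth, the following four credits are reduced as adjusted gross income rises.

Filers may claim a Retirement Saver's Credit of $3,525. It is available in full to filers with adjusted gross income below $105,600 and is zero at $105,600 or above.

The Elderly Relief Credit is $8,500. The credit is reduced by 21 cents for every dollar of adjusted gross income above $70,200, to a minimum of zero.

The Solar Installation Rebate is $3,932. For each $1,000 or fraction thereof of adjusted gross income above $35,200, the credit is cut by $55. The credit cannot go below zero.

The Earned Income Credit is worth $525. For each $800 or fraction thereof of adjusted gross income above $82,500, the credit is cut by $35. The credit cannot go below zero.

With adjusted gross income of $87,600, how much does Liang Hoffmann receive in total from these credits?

$9,668

Retirement Saver's Credit: $87,600 is below the $105,600 cutoff, so the full $3,525 applies.
Elderly Relief Credit: 21% of the $17,400 excess over $70,200 is $3,654; credit = $8,500 − $3,654 = $4,846.
Solar Installation Rebate: income exceeds $35,200 by $52,400, which is 53 full-or-partial $1,000 increments; reduction = 53 × $55 = $2,915, leaving $1,017.
Earned Income Credit: income exceeds $82,500 by $5,100, which is 7 full-or-partial $800 increments; reduction = 7 × $35 = $245, leaving $280.
Total: $3,525 + $4,846 + $1,017 + $280 = $9,668.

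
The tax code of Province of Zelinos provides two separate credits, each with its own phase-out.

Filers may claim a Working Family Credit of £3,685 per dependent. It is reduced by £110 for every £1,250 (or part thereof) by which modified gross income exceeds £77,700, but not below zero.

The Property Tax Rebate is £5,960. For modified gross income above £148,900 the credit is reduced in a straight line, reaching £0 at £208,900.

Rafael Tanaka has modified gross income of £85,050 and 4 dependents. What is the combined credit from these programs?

Working Family Credit: base = 4 × £3,685 = £14,740. income exceeds £77,700 by £7,350, which is 6 full-or-partial £1,250 increments; reduction = 6 × £110 = £660, leaving £14,080.
Property Tax Rebate: £85,050 is at or below the £148,900 threshold, so the full £5,960 applies.
Total: £14,080 + £5,960 = £20,040.

£20,040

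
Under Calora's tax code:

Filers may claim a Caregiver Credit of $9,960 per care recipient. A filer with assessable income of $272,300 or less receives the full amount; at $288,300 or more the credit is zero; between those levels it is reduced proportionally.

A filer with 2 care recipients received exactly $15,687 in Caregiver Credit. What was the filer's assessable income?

Full credit = 2 × $9,960 = $19,920.
$15,687 is 15,687/19,920 of the full $19,920, so 4,233/19,920 of the $16,000 range has been used: income = $272,300 + $16,000 × 4,233/19,920 = $275,700.

$275,700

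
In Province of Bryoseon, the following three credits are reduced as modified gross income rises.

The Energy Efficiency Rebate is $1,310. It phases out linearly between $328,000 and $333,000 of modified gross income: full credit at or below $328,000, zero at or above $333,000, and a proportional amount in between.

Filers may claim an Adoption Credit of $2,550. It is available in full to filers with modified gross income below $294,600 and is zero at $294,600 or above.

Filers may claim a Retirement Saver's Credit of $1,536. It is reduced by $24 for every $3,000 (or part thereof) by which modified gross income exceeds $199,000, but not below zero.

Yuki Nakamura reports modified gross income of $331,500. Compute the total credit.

$849

Energy Efficiency Rebate: $331,500 is $3,500 into a $5,000 phase-out range, leaving 1,500/5,000 of the credit: $1,310 × 1,500/5,000 = $393.
Adoption Credit: $331,500 meets or exceeds the $294,600 cutoff, so the credit is $0.
Retirement Saver's Credit: income exceeds $199,000 by $132,500, which is 45 full-or-partial $3,000 increments; reduction = 45 × $24 = $1,080, leaving $456.
Total: $393 + $0 + $456 = $849.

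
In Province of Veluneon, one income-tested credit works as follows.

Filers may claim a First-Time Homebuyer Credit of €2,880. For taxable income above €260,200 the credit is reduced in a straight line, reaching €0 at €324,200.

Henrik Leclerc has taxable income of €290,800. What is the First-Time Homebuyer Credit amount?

First-Time Homebuyer Credit: €290,800 is €30,600 into a €64,000 phase-out range, leaving 33,400/64,000 of the credit: €2,880 × 33,400/64,000 = €1,503.

€1,503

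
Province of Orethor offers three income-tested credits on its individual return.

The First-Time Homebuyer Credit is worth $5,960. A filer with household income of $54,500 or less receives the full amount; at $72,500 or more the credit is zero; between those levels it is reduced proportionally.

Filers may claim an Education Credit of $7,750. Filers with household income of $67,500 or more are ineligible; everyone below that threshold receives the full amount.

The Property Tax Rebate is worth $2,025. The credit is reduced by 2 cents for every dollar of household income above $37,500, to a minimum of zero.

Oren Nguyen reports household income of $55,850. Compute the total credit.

$14,921

First-Time Homebuyer Credit: $55,850 is $1,350 into a $18,000 phase-out range, leaving 16,650/18,000 of the credit: $5,960 × 16,650/18,000 = $5,513.
Education Credit: $55,850 is below the $67,500 cutoff, so the full $7,750 applies.
Property Tax Rebate: 2% of the $18,350 excess over $37,500 is $367; credit = $2,025 − $367 = $1,658.
Total: $5,513 + $7,750 + $1,658 = $14,921.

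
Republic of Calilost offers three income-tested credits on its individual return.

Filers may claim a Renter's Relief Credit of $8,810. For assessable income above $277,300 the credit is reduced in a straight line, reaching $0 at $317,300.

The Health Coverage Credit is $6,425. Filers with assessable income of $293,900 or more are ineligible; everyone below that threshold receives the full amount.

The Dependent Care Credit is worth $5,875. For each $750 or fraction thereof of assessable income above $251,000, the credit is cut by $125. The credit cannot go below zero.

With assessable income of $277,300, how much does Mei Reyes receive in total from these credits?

Renter's Relief Credit: $277,300 is at or below the $277,300 threshold, so the full $8,810 applies.
Health Coverage Credit: $277,300 is below the $293,900 cutoff, so the full $6,425 applies.
Dependent Care Credit: income exceeds $251,000 by $26,300, which is 36 full-or-partial $750 increments; reduction = 36 × $125 = $4,500, leaving $1,375.
Total: $8,810 + $6,425 + $1,375 = $16,610.

$16,610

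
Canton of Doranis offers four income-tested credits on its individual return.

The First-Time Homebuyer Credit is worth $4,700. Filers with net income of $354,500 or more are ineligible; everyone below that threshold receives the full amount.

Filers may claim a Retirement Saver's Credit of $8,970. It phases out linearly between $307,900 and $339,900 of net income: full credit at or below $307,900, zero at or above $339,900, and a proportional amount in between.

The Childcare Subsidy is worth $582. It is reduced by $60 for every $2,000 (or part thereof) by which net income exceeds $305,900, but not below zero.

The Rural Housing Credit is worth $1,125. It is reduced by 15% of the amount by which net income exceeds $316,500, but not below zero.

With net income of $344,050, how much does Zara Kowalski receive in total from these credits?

First-Time Homebuyer Credit: $344,050 is below the $354,500 cutoff, so the full $4,700 applies.
Retirement Saver's Credit: $344,050 is at or above $339,900, so the credit is $0.
Childcare Subsidy: income exceeds $305,900 by $38,150 → 20 increments × $60 = $1,200 ≥ base, so the credit is $0.
Rural Housing Credit: 15% of the $27,550 excess over $316,500 is $4,132.50 ≥ base, so the credit is $0.
Total: $4,700 + $0 + $0 + $0 = $4,700.

$4,700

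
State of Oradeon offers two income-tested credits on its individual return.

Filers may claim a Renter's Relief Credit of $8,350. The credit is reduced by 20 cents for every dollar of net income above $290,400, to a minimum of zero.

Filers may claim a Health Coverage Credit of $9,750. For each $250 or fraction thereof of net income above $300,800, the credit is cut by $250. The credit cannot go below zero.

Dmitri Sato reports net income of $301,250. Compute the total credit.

Renter's Relief Credit: 20% of the $10,850 excess over $290,400 is $2,170; credit = $8,350 − $2,170 = $6,180.
Health Coverage Credit: income exceeds $300,800 by $450, which is 2 full-or-partial $250 increments; reduction = 2 × $250 = $500, leaving $9,250.
Total: $6,180 + $9,250 = $15,430.

$15,430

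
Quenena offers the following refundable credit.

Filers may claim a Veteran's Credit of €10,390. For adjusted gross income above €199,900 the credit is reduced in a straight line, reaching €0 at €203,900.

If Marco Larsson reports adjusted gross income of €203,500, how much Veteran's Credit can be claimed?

€1,039

Veteran's Credit: €203,500 is €3,600 into a €4,000 phase-out range, leaving 400/4,000 of the credit: €10,390 × 400/4,000 = €1,039.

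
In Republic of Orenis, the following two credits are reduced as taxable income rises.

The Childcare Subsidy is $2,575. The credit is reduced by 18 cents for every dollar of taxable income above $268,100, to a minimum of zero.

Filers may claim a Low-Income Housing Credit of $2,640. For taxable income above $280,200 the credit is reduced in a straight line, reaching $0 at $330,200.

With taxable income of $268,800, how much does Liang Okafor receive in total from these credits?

Childcare Subsidy: 18% of the $700 excess over $268,100 is $126; credit = $2,575 − $126 = $2,449.
Low-Income Housing Credit: $268,800 is at or below the $280,200 threshold, so the full $2,640 applies.
Total: $2,449 + $2,640 = $5,089.

$5,089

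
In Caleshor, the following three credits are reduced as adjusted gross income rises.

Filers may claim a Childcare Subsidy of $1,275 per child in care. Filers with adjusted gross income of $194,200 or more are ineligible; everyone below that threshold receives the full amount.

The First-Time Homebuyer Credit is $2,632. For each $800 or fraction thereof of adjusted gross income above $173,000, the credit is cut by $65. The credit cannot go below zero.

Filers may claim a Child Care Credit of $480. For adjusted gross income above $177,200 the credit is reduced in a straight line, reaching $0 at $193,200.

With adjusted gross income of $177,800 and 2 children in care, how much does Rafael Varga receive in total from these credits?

Childcare Subsidy: base = 2 × $1,275 = $2,550. $177,800 is below the $194,200 cutoff, so the full $2,550 applies.
First-Time Homebuyer Credit: income exceeds $173,000 by $4,800, which is 6 full-or-partial $800 increments; reduction = 6 × $65 = $390, leaving $2,242.
Child Care Credit: $177,800 is $600 into a $16,000 phase-out range, leaving 15,400/16,000 of the credit: $480 × 15,400/16,000 = $462.
Total: $2,550 + $2,242 + $462 = $5,254.

$5,254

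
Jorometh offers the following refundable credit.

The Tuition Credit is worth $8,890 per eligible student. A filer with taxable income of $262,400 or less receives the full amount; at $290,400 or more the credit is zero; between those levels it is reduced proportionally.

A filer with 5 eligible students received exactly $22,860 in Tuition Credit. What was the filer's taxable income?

$276,000

Full credit = 5 × $8,890 = $44,450.
$22,860 is 22,860/44,450 of the full $44,450, so 21,590/44,450 of the $28,000 range has been used: income = $262,400 + $28,000 × 21,590/44,450 = $276,000.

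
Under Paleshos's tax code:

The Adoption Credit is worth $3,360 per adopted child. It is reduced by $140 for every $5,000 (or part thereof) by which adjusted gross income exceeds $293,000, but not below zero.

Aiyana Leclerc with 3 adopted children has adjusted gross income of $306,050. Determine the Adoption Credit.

Adoption Credit: base = 3 × $3,360 = $10,080. income exceeds $293,000 by $13,050, which is 3 full-or-partial $5,000 increments; reduction = 3 × $140 = $420, leaving $9,660.

$9,660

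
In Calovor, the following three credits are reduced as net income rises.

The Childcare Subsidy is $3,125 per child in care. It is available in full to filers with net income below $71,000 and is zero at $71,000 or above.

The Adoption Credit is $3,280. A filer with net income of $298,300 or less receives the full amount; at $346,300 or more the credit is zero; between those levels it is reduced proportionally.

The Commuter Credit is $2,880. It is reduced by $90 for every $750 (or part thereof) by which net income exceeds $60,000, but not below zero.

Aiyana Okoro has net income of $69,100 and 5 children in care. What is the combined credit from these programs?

Childcare Subsidy: base = 5 × $3,125 = $15,625. $69,100 is below the $71,000 cutoff, so the full $15,625 applies.
Adoption Credit: $69,100 is at or below the $298,300 threshold, so the full $3,280 applies.
Commuter Credit: income exceeds $60,000 by $9,100, which is 13 full-or-partial $750 increments; reduction = 13 × $90 = $1,170, leaving $1,710.
Total: $15,625 + $3,280 + $1,710 = $20,615.

$20,615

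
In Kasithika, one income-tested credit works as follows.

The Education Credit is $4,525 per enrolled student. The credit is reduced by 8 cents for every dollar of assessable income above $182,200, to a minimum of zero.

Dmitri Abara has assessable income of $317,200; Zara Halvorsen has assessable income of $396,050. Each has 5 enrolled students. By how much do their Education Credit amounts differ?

Dmitri ($317,200): Education Credit: base = 5 × $4,525 = $22,625. 8% of the $135,000 excess over $182,200 is $10,800; credit = $22,625 − $10,800 = $11,825.
Zara ($396,050): Education Credit: base = 5 × $4,525 = $22,625. 8% of the $213,850 excess over $182,200 is $17,108; credit = $22,625 − $17,108 = $5,517.
Difference: |$11,825 − $5,517| = $6,308.

$6,308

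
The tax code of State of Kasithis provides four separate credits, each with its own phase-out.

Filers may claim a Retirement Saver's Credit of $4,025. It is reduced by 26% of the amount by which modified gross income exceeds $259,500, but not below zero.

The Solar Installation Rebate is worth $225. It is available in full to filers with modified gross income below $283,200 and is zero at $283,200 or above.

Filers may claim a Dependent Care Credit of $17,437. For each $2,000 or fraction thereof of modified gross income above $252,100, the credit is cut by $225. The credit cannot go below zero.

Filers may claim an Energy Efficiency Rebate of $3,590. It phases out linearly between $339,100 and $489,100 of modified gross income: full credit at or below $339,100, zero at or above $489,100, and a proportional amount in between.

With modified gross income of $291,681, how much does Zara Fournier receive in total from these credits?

Retirement Saver's Credit: 26% of the $32,181 excess over $259,500 is $8,367.06 ≥ base, so the credit is $0.
Solar Installation Rebate: $291,681 meets or exceeds the $283,200 cutoff, so the credit is $0.
Dependent Care Credit: income exceeds $252,100 by $39,581, which is 20 full-or-partial $2,000 increments; reduction = 20 × $225 = $4,500, leaving $12,937.
Energy Efficiency Rebate: $291,681 is at or below the $339,100 threshold, so the full $3,590 applies.
Total: $0 + $0 + $12,937 + $3,590 = $16,527.

$16,527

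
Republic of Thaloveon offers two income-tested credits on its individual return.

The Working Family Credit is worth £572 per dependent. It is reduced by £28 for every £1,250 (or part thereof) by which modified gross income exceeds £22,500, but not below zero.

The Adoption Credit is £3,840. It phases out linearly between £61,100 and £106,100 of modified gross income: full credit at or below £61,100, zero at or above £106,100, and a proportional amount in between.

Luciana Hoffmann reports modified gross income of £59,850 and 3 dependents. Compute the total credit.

Working Family Credit: base = 3 × £572 = £1,716. income exceeds £22,500 by £37,350, which is 30 full-or-partial £1,250 increments; reduction = 30 × £28 = £840, leaving £876.
Adoption Credit: £59,850 is at or below the £61,100 threshold, so the full £3,840 applies.
Total: £876 + £3,840 = £4,716.

£4,716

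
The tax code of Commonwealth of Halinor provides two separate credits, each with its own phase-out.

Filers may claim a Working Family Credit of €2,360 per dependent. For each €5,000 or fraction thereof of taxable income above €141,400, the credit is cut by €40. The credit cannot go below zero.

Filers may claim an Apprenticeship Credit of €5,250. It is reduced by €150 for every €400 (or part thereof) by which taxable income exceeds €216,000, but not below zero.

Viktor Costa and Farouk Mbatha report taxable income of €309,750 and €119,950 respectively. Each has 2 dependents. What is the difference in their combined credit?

Viktor (€309,750): Working Family Credit: base = 2 × €2,360 = €4,720. income exceeds €141,400 by €168,350, which is 34 full-or-partial €5,000 increments; reduction = 34 × €40 = €1,360, leaving €3,360. Apprenticeship Credit: income exceeds €216,000 by €93,750 → 235 increments × €150 = €35,250 ≥ base, so the credit is €0. total €3,360 + €0 = €3,360
Farouk (€119,950): Working Family Credit: base = 2 × €2,360 = €4,720. €119,950 is at or below the €141,400 threshold, so the full €4,720 applies. Apprenticeship Credit: €119,950 is at or below the €216,000 threshold, so the full €5,250 applies. total €4,720 + €5,250 = €9,970
Difference: |€3,360 − €9,970| = €6,610.

€6,610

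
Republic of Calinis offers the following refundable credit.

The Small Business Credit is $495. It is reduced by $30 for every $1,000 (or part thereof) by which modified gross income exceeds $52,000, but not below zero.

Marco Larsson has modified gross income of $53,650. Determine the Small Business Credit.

$435

Small Business Credit: income exceeds $52,000 by $1,650, which is 2 full-or-partial $1,000 increments; reduction = 2 × $30 = $60, leaving $435.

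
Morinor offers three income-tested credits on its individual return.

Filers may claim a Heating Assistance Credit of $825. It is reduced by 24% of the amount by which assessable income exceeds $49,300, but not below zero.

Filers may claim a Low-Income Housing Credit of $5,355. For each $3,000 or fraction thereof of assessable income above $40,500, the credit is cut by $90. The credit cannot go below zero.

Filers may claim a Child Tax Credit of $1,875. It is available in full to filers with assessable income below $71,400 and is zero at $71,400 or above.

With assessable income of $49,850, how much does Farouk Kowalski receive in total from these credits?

$7,563

Heating Assistance Credit: 24% of the $550 excess over $49,300 is $132; credit = $825 − $132 = $693.
Low-Income Housing Credit: income exceeds $40,500 by $9,350, which is 4 full-or-partial $3,000 increments; reduction = 4 × $90 = $360, leaving $4,995.
Child Tax Credit: $49,850 is below the $71,400 cutoff, so the full $1,875 applies.
Total: $693 + $4,995 + $1,875 = $7,563.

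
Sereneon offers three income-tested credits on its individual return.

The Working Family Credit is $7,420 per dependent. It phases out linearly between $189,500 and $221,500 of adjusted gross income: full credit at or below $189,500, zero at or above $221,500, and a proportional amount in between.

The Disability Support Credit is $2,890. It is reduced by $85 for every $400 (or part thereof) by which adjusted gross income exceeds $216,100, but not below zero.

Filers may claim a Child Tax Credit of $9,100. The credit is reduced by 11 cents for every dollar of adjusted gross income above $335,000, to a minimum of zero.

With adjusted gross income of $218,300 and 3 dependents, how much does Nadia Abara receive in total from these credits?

$13,706

Working Family Credit: base = 3 × $7,420 = $22,260. $218,300 is $28,800 into a $32,000 phase-out range, leaving 3,200/32,000 of the credit: $22,260 × 3,200/32,000 = $2,226.
Disability Support Credit: income exceeds $216,100 by $2,200, which is 6 full-or-partial $400 increments; reduction = 6 × $85 = $510, leaving $2,380.
Child Tax Credit: $218,300 is at or below the $335,000 threshold, so the full $9,100 applies.
Total: $2,226 + $2,380 + $9,100 = $13,706.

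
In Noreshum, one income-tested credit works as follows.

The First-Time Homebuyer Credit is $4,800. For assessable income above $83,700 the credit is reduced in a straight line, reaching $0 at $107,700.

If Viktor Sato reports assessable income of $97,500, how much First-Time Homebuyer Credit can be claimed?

First-Time Homebuyer Credit: $97,500 is $13,800 into a $24,000 phase-out range, leaving 10,200/24,000 of the credit: $4,800 × 10,200/24,000 = $2,040.

$2,040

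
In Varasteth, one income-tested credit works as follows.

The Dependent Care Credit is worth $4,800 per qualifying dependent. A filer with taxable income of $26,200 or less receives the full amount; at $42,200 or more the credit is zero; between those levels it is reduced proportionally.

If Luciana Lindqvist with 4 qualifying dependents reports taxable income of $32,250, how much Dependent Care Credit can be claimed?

$11,940

Dependent Care Credit: base = 4 × $4,800 = $19,200. $32,250 is $6,050 into a $16,000 phase-out range, leaving 9,950/16,000 of the credit: $19,200 × 9,950/16,000 = $11,940.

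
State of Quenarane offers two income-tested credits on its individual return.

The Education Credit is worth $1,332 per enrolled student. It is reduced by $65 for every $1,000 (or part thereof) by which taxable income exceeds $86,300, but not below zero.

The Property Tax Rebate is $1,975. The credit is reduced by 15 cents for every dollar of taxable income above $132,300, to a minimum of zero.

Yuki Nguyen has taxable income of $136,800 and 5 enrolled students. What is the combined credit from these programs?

$4,645

Education Credit: base = 5 × $1,332 = $6,660. income exceeds $86,300 by $50,500, which is 51 full-or-partial $1,000 increments; reduction = 51 × $65 = $3,315, leaving $3,345.
Property Tax Rebate: 15% of the $4,500 excess over $132,300 is $675; credit = $1,975 − $675 = $1,300.
Total: $3,345 + $1,300 = $4,645.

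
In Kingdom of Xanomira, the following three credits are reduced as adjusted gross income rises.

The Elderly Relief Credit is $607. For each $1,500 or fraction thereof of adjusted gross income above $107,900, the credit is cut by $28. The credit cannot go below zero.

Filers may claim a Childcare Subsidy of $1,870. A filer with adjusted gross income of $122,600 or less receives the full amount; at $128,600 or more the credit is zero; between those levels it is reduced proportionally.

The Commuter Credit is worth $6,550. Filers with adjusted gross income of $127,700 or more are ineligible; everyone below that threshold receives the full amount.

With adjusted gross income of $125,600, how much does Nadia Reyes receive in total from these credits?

$7,756

Elderly Relief Credit: income exceeds $107,900 by $17,700, which is 12 full-or-partial $1,500 increments; reduction = 12 × $28 = $336, leaving $271.
Childcare Subsidy: $125,600 is $3,000 into a $6,000 phase-out range, leaving 3,000/6,000 of the credit: $1,870 × 3,000/6,000 = $935.
Commuter Credit: $125,600 is below the $127,700 cutoff, so the full $6,550 applies.
Total: $271 + $935 + $6,550 = $7,756.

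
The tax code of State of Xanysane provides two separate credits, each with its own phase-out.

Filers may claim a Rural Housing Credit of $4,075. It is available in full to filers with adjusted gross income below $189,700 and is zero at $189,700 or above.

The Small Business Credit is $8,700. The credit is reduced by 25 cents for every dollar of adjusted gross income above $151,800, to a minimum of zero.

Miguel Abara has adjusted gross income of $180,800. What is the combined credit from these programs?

$5,525

Rural Housing Credit: $180,800 is below the $189,700 cutoff, so the full $4,075 applies.
Small Business Credit: 25% of the $29,000 excess over $151,800 is $7,250; credit = $8,700 − $7,250 = $1,450.
Total: $4,075 + $1,450 = $5,525.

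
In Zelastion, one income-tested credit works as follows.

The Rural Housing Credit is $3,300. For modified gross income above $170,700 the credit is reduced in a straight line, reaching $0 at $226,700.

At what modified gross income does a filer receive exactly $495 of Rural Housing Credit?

$495 is 495/3,300 of the full $3,300, so 2,805/3,300 of the $56,000 range has been used: income = $170,700 + $56,000 × 2,805/3,300 = $218,300.

$218,300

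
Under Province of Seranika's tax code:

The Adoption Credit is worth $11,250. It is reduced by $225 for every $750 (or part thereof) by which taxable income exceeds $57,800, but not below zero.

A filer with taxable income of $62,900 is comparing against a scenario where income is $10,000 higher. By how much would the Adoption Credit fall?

$3,150

At $62,900 — income exceeds $57,800 by $5,100, which is 7 full-or-partial $750 increments; reduction = 7 × $225 = $1,575, leaving $9,675.
At $72,900 — income exceeds $57,800 by $15,100, which is 21 full-or-partial $750 increments; reduction = 21 × $225 = $4,725, leaving $6,525.
Lost: $9,675 − $6,525 = $3,150.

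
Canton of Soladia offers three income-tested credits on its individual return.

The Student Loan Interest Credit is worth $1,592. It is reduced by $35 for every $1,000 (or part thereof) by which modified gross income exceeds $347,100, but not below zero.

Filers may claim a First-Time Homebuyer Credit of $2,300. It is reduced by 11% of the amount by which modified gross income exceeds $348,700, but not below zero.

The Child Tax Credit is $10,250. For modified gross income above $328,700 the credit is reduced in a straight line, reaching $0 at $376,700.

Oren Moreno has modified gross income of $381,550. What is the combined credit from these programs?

$367

Student Loan Interest Credit: income exceeds $347,100 by $34,450, which is 35 full-or-partial $1,000 increments; reduction = 35 × $35 = $1,225, leaving $367.
First-Time Homebuyer Credit: 11% of the $32,850 excess over $348,700 is $3,613.50 ≥ base, so the credit is $0.
Child Tax Credit: $381,550 is at or above $376,700, so the credit is $0.
Total: $367 + $0 + $0 = $367.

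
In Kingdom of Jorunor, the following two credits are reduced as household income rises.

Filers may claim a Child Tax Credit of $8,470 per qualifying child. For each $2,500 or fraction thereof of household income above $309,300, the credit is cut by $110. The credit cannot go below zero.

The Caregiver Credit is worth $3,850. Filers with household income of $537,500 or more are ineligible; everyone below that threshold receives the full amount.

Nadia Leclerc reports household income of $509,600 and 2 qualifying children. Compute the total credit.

Child Tax Credit: base = 2 × $8,470 = $16,940. income exceeds $309,300 by $200,300, which is 81 full-or-partial $2,500 increments; reduction = 81 × $110 = $8,910, leaving $8,030.
Caregiver Credit: $509,600 is below the $537,500 cutoff, so the full $3,850 applies.
Total: $8,030 + $3,850 = $11,880.

$11,880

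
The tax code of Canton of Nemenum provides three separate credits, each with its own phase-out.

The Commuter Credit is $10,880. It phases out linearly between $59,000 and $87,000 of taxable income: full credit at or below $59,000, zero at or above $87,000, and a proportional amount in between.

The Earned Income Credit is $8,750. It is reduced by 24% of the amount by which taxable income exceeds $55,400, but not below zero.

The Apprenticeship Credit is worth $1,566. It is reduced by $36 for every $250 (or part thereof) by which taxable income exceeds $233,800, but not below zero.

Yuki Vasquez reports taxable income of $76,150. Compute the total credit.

Commuter Credit: $76,150 is $17,150 into a $28,000 phase-out range, leaving 10,850/28,000 of the credit: $10,880 × 10,850/28,000 = $4,216.
Earned Income Credit: 24% of the $20,750 excess over $55,400 is $4,980; credit = $8,750 − $4,980 = $3,770.
Apprenticeship Credit: $76,150 is at or below the $233,800 threshold, so the full $1,566 applies.
Total: $4,216 + $3,770 + $1,566 = $9,552.

$9,552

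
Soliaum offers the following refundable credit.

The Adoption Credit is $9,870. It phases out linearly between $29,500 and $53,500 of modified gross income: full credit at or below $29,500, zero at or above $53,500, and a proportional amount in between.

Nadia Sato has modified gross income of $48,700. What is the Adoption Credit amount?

Adoption Credit: $48,700 is $19,200 into a $24,000 phase-out range, leaving 4,800/24,000 of the credit: $9,870 × 4,800/24,000 = $1,974.

$1,974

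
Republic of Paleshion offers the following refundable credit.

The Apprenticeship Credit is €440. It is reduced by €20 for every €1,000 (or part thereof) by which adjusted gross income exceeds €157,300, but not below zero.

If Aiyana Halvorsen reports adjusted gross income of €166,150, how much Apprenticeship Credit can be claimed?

Apprenticeship Credit: income exceeds €157,300 by €8,850, which is 9 full-or-partial €1,000 increments; reduction = 9 × €20 = €180, leaving €260.

€260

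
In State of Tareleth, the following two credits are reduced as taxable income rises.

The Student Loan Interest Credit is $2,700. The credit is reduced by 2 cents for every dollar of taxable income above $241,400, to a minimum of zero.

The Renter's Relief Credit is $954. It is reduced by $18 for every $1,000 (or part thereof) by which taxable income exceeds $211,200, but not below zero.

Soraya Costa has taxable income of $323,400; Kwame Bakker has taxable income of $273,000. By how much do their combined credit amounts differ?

Soraya ($323,400): Student Loan Interest Credit: 2% of the $82,000 excess over $241,400 is $1,640; credit = $2,700 − $1,640 = $1,060. Renter's Relief Credit: income exceeds $211,200 by $112,200 → 113 increments × $18 = $2,034 ≥ base, so the credit is $0. total $1,060 + $0 = $1,060
Kwame ($273,000): Student Loan Interest Credit: 2% of the $31,600 excess over $241,400 is $632; credit = $2,700 − $632 = $2,068. Renter's Relief Credit: income exceeds $211,200 by $61,800 → 62 increments × $18 = $1,116 ≥ base, so the credit is $0. total $2,068 + $0 = $2,068
Difference: |$1,060 − $2,068| = $1,008.

$1,008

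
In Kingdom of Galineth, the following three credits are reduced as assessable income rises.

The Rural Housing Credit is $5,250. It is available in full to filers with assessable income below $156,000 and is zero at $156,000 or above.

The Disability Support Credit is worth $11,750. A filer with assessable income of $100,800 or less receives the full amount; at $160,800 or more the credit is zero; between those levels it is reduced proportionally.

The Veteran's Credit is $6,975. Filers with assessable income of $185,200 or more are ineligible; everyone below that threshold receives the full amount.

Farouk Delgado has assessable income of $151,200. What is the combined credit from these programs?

Rural Housing Credit: $151,200 is below the $156,000 cutoff, so the full $5,250 applies.
Disability Support Credit: $151,200 is $50,400 into a $60,000 phase-out range, leaving 9,600/60,000 of the credit: $11,750 × 9,600/60,000 = $1,880.
Veteran's Credit: $151,200 is below the $185,200 cutoff, so the full $6,975 applies.
Total: $5,250 + $1,880 + $6,975 = $14,105.

$14,105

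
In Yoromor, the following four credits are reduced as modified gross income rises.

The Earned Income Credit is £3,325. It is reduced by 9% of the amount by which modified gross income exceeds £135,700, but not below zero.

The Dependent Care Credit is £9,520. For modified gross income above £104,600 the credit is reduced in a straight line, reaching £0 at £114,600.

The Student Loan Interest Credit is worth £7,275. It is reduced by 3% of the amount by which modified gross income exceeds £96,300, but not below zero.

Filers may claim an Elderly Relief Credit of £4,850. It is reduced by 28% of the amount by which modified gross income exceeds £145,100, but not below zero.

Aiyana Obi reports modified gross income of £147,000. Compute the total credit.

Earned Income Credit: 9% of the £11,300 excess over £135,700 is £1,017; credit = £3,325 − £1,017 = £2,308.
Dependent Care Credit: £147,000 is at or above £114,600, so the credit is £0.
Student Loan Interest Credit: 3% of the £50,700 excess over £96,300 is £1,521; credit = £7,275 − £1,521 = £5,754.
Elderly Relief Credit: 28% of the £1,900 excess over £145,100 is £532; credit = £4,850 − £532 = £4,318.
Total: £2,308 + £0 + £5,754 + £4,318 = £12,380.

£12,380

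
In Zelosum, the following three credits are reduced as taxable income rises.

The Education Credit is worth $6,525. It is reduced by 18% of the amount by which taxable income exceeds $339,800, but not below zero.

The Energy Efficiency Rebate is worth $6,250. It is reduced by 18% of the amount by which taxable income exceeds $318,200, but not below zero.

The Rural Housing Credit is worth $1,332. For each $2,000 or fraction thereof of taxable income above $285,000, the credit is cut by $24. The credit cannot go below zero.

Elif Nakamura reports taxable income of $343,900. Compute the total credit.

Education Credit: 18% of the $4,100 excess over $339,800 is $738; credit = $6,525 − $738 = $5,787.
Energy Efficiency Rebate: 18% of the $25,700 excess over $318,200 is $4,626; credit = $6,250 − $4,626 = $1,624.
Rural Housing Credit: income exceeds $285,000 by $58,900, which is 30 full-or-partial $2,000 increments; reduction = 30 × $24 = $720, leaving $612.
Total: $5,787 + $1,624 + $612 = $8,023.

$8,023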